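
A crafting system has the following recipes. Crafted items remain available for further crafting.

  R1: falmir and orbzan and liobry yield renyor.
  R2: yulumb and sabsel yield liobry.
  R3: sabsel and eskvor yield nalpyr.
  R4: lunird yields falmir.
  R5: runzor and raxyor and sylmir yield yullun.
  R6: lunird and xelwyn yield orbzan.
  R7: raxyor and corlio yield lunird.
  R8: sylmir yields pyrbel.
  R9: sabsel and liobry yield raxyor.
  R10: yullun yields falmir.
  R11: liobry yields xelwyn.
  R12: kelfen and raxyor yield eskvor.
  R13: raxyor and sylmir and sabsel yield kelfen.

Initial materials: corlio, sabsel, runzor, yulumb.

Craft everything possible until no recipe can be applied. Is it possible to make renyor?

Yes

Using R2, yulumb and sabsel make liobry.
liobry → xelwyn (R11).
Using R9, sabsel and liobry make raxyor.
Using R7, raxyor and corlio make lunird.
lunird and xelwyn → orbzan (R6).
Using R4, lunird makes falmir.
falmir and orbzan and liobry → renyor (R1).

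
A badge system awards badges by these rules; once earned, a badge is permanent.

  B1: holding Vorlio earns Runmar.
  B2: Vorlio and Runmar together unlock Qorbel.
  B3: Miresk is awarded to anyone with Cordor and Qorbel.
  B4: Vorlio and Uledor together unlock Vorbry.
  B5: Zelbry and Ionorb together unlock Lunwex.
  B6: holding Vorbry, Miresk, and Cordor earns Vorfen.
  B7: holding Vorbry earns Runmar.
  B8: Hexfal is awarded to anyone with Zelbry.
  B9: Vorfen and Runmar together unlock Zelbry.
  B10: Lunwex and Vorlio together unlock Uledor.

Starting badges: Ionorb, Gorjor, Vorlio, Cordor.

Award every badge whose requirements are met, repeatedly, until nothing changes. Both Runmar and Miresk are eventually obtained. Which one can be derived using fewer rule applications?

Runmar: With Vorlio, Runmar is earned (B1). [1 rule application]
Miresk: With Vorlio, Runmar is earned (B1). With Vorlio and Runmar, Qorbel is earned (B2). With Cordor and Qorbel, Miresk is earned (B3). [3 rule applications]
Runmar needs fewer.

Runmar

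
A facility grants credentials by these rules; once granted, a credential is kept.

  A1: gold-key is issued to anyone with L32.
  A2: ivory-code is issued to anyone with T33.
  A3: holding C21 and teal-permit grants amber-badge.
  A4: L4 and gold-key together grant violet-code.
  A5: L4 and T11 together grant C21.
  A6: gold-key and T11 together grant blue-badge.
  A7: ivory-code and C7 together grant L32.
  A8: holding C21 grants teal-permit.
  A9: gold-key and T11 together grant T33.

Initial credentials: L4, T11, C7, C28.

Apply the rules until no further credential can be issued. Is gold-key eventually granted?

No

gold-key would need L32 (A1), but L32 is never granted.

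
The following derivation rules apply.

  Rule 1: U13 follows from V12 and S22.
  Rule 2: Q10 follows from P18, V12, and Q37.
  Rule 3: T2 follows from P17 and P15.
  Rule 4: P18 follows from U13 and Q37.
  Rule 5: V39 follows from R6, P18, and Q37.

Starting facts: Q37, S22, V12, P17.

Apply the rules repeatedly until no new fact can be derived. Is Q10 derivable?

Yes

From V12 and S22, Rule 1 gives U13.
From U13 and Q37, Rule 4 gives P18.
P18, V12, and Q37 hold, so Q10 follows (Rule 2).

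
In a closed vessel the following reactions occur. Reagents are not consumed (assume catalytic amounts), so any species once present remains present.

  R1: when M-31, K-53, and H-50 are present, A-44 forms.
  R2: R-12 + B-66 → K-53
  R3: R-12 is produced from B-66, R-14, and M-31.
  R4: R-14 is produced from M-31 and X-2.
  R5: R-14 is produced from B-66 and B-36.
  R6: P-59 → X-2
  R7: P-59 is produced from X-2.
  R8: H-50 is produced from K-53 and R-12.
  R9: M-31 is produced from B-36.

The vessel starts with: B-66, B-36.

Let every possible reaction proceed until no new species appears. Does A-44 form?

B-66 and B-36 present → R-14 forms (R5).
B-36 present → M-31 forms (R9).
B-66, R-14, and M-31 present → R-12 forms (R3).
R-12 and B-66 present → K-53 forms (R2).
K-53 and R-12 present → H-50 forms (R8).
M-31, K-53, and H-50 present → A-44 forms (R1).

Yes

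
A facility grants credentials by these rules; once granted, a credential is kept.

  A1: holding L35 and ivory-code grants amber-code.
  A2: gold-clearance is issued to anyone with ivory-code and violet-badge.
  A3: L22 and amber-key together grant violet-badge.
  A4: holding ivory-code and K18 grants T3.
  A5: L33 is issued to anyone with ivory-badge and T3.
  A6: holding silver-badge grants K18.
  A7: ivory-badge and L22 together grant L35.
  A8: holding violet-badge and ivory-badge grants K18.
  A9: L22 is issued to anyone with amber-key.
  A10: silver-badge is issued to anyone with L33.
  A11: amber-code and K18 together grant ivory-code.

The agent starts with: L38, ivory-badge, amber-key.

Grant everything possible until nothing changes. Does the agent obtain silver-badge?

silver-badge would need L33 (A10), but L33 is never granted.

No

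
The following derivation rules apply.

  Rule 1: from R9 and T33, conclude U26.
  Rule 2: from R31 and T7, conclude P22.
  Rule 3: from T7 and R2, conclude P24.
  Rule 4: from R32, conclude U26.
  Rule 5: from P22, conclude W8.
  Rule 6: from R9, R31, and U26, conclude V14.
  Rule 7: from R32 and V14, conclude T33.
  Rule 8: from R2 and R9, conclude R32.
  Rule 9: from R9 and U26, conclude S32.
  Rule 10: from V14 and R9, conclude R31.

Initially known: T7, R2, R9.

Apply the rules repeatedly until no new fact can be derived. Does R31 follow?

R31 would need V14 and R9 (Rule 10), but V14 is never established.

No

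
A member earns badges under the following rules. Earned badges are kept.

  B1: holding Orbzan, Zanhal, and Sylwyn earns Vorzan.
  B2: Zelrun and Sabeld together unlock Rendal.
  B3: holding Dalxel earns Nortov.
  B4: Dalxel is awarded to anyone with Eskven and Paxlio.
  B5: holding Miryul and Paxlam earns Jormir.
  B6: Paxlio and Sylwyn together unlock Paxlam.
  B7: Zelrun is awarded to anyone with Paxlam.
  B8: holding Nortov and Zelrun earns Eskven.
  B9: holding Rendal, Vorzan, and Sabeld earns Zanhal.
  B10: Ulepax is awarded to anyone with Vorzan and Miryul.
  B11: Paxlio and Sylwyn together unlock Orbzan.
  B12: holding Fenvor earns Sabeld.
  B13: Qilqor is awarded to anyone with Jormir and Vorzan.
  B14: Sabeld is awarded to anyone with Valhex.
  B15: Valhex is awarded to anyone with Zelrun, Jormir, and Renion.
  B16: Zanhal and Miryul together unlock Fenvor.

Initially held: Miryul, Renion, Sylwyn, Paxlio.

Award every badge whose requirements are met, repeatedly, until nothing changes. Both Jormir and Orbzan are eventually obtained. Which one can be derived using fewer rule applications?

Orbzan

Orbzan: With Paxlio and Sylwyn, Orbzan is earned (B11). [1 rule application]
Jormir: With Paxlio and Sylwyn, Paxlam is earned (B6). With Miryul and Paxlam, Jormir is earned (B5). [2 rule applications]
Orbzan needs fewer.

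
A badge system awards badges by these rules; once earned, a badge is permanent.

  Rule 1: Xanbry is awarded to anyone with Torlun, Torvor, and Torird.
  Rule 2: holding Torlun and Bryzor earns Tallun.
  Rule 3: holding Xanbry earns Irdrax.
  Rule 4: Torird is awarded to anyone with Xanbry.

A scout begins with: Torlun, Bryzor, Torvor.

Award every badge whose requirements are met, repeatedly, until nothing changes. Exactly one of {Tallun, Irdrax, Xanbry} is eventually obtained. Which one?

Tallun

With Torlun and Bryzor, Tallun is earned (Rule 2).
Irdrax would need Xanbry (Rule 3), but Xanbry is never earned. Xanbry would need Torlun, Torvor, and Torird (Rule 1), but Torird is never earned.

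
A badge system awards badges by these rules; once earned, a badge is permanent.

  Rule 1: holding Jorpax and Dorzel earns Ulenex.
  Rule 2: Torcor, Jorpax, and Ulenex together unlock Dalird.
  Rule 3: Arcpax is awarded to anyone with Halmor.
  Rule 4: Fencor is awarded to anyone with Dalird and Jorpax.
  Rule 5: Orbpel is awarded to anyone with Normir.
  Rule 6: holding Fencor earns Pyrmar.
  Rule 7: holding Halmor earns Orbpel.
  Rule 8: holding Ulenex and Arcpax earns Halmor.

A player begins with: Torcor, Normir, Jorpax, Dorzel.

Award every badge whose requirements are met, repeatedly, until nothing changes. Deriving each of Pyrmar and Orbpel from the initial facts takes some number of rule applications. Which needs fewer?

Orbpel

Orbpel: With Normir, Orbpel is earned (Rule 5). [1 rule application]
Pyrmar: With Jorpax and Dorzel, Ulenex is earned (Rule 1). With Torcor, Jorpax, and Ulenex, Dalird is earned (Rule 2). With Dalird and Jorpax, Fencor is earned (Rule 4). With Fencor, Pyrmar is earned (Rule 6). [4 rule applications]
Orbpel needs fewer.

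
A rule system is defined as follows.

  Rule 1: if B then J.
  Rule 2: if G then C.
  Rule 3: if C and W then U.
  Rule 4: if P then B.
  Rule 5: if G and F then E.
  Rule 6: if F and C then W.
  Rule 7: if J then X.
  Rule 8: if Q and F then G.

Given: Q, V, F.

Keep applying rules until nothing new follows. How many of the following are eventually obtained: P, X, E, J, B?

Q and F hold, so G follows (Rule 8).
From G and F, Rule 5 gives E.
No rule produces P, and it is not given.
X would need J (Rule 7), but J is never established.
E: reached.
J would need B (Rule 1), but B is never established.
B would need P (Rule 4), but P is never established.
Reached: E — 1 of the 5.

1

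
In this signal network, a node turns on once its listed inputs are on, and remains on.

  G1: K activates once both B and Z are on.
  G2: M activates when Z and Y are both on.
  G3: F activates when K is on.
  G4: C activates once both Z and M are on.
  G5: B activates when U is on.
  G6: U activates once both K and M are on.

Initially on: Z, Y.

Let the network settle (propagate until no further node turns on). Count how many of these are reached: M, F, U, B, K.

G2: Z and Y on → M on.
M: reached.
F would need K (G3), but K never turns on.
U would need K and M (G6), but K never turns on.
B would need U (G5), but U never turns on.
K would need B and Z (G1), but B never turns on.
Reached: M — 1 of the 5.

1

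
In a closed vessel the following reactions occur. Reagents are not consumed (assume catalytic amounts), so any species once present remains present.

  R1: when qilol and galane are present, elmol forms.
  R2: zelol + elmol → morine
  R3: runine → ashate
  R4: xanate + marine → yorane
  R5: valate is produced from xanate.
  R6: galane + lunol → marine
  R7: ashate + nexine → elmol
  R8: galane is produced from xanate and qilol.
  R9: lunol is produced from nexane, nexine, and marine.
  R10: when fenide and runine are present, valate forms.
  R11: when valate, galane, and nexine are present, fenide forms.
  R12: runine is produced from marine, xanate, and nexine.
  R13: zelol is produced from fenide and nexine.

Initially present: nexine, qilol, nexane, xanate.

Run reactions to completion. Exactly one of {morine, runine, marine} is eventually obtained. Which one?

morine

xanate present → valate forms (R5).
xanate and qilol present → galane forms (R8).
qilol and galane present → elmol forms (R1).
valate, galane, and nexine present → fenide forms (R11).
fenide and nexine present → zelol forms (R13).
zelol and elmol present → morine forms (R2).
runine would need marine, xanate, and nexine (R12), but marine never forms. marine would need galane and lunol (R6), but lunol never forms.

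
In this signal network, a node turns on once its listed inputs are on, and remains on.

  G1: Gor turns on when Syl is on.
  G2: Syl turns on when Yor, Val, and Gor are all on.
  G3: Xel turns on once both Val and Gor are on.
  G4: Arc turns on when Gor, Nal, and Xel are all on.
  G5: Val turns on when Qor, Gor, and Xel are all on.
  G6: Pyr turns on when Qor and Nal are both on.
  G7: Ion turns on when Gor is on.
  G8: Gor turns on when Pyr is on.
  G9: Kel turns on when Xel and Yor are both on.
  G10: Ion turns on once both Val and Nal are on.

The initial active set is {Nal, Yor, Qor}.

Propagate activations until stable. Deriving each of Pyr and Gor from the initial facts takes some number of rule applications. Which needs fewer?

Pyr: Qor and Nal are on, so Pyr turns on (G6). [1 rule application]
Gor: Qor and Nal are on, so Pyr turns on (G6). G8: Pyr on → Gor on. [2 rule applications]
Pyr needs fewer.

Pyr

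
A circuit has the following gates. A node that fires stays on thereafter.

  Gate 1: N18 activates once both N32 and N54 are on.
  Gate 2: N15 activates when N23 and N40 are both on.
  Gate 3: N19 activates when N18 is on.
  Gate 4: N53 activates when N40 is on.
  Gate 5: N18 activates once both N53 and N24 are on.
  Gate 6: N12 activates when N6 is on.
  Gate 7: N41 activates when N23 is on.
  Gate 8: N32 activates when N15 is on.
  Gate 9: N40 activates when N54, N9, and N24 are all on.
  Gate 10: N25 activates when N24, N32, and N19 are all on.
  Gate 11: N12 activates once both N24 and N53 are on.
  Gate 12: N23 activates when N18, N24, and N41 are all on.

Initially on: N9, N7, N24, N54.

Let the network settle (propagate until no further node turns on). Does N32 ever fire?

N32 would need N15 (Gate 8), but N15 never turns on.

No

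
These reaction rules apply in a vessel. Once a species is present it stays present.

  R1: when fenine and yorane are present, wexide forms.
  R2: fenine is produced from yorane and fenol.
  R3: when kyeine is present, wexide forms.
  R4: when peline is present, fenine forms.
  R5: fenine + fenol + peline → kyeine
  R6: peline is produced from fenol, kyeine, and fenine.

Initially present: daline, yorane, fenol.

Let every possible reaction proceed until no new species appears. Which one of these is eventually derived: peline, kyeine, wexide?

yorane and fenol present → fenine forms (R2).
fenine and yorane present → wexide forms (R1).
kyeine would need fenine, fenol, and peline (R5), but peline never forms. peline would need fenol, kyeine, and fenine (R6), but kyeine never forms.

wexide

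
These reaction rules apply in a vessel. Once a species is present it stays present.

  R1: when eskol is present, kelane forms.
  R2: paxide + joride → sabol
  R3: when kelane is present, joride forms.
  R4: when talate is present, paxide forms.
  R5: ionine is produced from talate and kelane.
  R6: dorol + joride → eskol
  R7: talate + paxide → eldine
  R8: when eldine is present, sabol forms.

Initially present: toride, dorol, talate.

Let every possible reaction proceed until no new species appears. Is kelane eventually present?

No

kelane would need eskol (R1), but eskol never forms.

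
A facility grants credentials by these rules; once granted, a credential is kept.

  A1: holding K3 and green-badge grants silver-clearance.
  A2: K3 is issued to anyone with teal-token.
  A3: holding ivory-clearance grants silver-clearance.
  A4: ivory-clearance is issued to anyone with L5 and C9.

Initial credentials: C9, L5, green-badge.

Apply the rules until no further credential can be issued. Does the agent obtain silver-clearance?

Holding L5 and C9 grants ivory-clearance (A4).
Holding ivory-clearance grants silver-clearance (A3).

Yes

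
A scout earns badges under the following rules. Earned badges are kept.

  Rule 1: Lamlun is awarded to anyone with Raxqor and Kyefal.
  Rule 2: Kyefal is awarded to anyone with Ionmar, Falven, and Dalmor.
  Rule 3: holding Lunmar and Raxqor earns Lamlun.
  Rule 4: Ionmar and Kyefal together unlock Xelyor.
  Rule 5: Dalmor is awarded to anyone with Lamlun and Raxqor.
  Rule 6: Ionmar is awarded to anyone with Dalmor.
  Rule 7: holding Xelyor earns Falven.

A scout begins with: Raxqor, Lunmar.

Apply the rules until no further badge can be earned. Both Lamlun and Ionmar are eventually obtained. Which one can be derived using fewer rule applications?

Lamlun

Lamlun: With Lunmar and Raxqor, Lamlun is earned (Rule 3). [1 rule application]
Ionmar: With Lunmar and Raxqor, Lamlun is earned (Rule 3). With Lamlun and Raxqor, Dalmor is earned (Rule 5). With Dalmor, Ionmar is earned (Rule 6). [3 rule applications]
Lamlun needs fewer.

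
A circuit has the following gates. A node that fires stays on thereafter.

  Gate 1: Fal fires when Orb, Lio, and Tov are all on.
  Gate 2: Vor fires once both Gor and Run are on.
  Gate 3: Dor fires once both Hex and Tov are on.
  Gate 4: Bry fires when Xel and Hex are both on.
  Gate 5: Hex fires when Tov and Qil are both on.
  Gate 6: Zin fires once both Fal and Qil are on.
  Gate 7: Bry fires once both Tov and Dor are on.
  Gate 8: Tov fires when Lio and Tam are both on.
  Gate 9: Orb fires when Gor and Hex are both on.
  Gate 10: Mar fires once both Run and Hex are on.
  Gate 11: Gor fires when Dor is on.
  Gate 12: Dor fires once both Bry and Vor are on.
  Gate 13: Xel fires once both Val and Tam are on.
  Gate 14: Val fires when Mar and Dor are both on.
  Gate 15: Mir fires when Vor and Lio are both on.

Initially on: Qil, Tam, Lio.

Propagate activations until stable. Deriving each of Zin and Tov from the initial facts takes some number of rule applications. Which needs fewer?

Tov: Lio and Tam are on, so Tov fires (Gate 8). [1 rule application]
Zin: Lio and Tam are on, so Tov fires (Gate 8). Gate 5: Tov and Qil on → Hex on. Hex and Tov are on, so Dor fires (Gate 3). Gate 11: Dor on → Gor on. Gor and Hex are on, so Orb fires (Gate 9). Gate 1: Orb, Lio, and Tov on → Fal on. Fal and Qil are on, so Zin fires (Gate 6). [7 rule applications]
Tov needs fewer.

Tov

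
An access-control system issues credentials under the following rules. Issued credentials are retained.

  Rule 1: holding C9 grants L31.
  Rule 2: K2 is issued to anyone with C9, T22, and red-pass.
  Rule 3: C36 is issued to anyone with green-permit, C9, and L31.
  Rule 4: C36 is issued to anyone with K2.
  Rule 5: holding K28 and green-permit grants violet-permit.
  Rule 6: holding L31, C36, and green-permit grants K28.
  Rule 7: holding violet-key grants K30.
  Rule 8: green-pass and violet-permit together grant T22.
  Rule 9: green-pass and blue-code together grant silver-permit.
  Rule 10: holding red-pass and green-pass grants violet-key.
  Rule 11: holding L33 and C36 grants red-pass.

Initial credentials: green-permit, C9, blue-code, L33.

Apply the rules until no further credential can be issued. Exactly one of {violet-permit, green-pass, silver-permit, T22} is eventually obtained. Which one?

violet-permit

Holding C9 grants L31 (Rule 1).
Holding green-permit, C9, and L31 grants C36 (Rule 3).
Holding L31, C36, and green-permit grants K28 (Rule 6).
Holding K28 and green-permit grants violet-permit (Rule 5).
No rule produces green-pass, and it is not given. silver-permit would need green-pass and blue-code (Rule 9), but green-pass is never granted. T22 would need green-pass and violet-permit (Rule 8), but green-pass is never granted.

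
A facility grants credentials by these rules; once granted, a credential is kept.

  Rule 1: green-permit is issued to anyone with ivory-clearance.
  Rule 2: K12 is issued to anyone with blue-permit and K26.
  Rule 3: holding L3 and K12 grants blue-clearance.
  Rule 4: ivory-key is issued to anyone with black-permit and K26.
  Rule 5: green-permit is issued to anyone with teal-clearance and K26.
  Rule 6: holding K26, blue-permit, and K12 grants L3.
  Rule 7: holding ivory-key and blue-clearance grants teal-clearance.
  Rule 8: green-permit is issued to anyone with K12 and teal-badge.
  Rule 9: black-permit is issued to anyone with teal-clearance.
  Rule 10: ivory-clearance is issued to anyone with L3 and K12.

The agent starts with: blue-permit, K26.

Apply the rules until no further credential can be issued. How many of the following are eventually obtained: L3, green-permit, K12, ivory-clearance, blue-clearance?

Holding blue-permit and K26 grants K12 (Rule 2).
Holding K26, blue-permit, and K12 grants L3 (Rule 6).
Holding L3 and K12 grants blue-clearance (Rule 3).
Holding L3 and K12 grants ivory-clearance (Rule 10).
Holding ivory-clearance grants green-permit (Rule 1).
L3: reached.
green-permit: reached.
K12: reached.
ivory-clearance: reached.
blue-clearance: reached.
All 5 are reached.

5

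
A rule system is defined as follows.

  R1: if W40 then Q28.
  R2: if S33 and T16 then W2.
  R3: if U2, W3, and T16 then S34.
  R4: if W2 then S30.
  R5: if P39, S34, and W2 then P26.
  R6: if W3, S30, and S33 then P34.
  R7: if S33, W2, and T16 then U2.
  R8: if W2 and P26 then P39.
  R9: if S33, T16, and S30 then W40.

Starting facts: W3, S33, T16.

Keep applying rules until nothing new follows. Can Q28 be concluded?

From S33 and T16, R2 gives W2.
From W2, R4 gives S30.
S33, T16, and S30 hold, so W40 follows (R9).
W40 holds, so Q28 follows (R1).

Yes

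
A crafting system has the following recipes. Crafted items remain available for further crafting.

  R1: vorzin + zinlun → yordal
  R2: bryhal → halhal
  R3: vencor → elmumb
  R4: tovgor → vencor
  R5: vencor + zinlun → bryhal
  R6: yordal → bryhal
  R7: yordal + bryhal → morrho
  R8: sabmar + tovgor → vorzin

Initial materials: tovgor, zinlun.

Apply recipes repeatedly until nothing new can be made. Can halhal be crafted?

Yes

Using R4, tovgor makes vencor.
Using R5, vencor and zinlun make bryhal.
Using R2, bryhal makes halhal.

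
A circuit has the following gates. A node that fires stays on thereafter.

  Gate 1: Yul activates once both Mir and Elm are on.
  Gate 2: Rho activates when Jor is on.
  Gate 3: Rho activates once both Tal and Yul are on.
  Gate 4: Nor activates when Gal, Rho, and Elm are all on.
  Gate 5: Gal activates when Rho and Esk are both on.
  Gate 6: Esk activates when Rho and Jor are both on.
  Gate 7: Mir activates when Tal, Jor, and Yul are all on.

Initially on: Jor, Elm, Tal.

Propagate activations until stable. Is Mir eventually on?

No

Mir would need Tal, Jor, and Yul (Gate 7), but Yul never turns on.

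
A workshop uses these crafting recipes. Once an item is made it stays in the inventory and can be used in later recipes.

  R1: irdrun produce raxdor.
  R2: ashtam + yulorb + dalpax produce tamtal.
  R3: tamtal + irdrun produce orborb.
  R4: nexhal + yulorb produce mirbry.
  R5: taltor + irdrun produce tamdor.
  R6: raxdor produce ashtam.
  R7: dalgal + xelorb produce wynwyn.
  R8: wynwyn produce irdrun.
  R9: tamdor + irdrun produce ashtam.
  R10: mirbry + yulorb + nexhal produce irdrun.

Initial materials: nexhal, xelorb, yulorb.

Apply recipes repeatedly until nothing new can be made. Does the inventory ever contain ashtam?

nexhal + yulorb → mirbry (R4).
mirbry + yulorb + nexhal → irdrun (R10).
irdrun → raxdor (R1).
raxdor → ashtam (R6).

Yes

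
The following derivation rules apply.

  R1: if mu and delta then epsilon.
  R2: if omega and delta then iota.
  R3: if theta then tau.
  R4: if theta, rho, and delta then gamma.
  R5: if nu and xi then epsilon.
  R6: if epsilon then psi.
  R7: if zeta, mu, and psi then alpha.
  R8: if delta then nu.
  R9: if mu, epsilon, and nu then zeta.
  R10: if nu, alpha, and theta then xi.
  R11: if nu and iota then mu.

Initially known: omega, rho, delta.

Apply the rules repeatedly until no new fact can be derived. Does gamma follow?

No

gamma would need theta, rho, and delta (R4), but theta is never established.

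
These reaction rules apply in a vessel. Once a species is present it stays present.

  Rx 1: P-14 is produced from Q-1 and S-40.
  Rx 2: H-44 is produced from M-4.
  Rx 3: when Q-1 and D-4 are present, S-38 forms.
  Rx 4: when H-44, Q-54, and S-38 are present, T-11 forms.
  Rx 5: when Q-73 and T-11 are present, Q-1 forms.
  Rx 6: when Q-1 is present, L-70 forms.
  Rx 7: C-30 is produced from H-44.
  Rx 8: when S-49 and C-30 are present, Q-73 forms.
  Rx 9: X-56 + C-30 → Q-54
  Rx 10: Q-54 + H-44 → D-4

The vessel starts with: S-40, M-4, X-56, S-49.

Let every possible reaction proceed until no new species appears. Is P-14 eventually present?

No

P-14 would need Q-1 and S-40 (Rx 1), but Q-1 never forms.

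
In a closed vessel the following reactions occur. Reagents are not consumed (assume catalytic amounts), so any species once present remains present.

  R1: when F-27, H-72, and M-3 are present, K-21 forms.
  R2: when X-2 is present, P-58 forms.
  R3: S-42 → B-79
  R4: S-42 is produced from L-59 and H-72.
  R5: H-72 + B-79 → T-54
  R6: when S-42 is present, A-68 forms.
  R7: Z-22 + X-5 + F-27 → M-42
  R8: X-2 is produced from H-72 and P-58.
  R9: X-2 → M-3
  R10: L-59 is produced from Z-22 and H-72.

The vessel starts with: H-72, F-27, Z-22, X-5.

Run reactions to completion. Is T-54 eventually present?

Z-22 and H-72 present → L-59 forms (R10).
L-59 and H-72 present → S-42 forms (R4).
S-42 present → B-79 forms (R3).
H-72 and B-79 present → T-54 forms (R5).

Yes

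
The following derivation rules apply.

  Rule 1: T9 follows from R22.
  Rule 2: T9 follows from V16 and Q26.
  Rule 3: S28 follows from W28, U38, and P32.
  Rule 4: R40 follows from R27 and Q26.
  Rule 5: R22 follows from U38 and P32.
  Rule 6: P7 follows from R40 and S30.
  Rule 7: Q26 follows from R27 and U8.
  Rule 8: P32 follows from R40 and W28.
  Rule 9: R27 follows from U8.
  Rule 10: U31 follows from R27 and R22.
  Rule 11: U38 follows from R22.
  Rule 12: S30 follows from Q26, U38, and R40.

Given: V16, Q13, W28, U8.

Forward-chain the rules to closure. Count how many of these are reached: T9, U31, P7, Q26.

U8 holds, so R27 follows (Rule 9).
From R27 and U8, Rule 7 gives Q26.
V16 and Q26 hold, so T9 follows (Rule 2).
T9: reached.
U31 would need R27 and R22 (Rule 10), but R22 is never established.
P7 would need R40 and S30 (Rule 6), but S30 is never established.
Q26: reached.
Reached: T9 and Q26 — 2 of the 4.

2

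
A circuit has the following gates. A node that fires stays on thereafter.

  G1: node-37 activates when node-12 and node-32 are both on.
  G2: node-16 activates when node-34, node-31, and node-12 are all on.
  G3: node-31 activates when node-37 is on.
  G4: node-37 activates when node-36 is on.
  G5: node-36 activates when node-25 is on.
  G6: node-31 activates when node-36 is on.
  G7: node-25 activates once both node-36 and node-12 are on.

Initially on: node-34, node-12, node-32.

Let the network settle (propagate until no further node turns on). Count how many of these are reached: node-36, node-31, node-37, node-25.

2

node-12 and node-32 are on, so node-37 activates (G1).
G3: node-37 on → node-31 on.
node-36 would need node-25 (G5), but node-25 never turns on.
node-31: reached.
node-37: reached.
node-25 would need node-36 and node-12 (G7), but node-36 never turns on.
Reached: node-31 and node-37 — 2 of the 4.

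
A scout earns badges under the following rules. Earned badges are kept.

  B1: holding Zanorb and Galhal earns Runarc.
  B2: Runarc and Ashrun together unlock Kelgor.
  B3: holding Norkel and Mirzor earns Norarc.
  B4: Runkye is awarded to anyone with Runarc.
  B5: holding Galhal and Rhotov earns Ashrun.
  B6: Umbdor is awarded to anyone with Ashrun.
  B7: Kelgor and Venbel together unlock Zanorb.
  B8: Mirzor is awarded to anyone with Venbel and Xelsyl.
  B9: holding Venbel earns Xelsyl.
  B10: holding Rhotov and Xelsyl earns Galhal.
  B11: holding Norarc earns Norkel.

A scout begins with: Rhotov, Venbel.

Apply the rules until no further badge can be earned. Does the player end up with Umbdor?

Yes

With Venbel, Xelsyl is earned (B9).
With Rhotov and Xelsyl, Galhal is earned (B10).
With Galhal and Rhotov, Ashrun is earned (B5).
With Ashrun, Umbdor is earned (B6).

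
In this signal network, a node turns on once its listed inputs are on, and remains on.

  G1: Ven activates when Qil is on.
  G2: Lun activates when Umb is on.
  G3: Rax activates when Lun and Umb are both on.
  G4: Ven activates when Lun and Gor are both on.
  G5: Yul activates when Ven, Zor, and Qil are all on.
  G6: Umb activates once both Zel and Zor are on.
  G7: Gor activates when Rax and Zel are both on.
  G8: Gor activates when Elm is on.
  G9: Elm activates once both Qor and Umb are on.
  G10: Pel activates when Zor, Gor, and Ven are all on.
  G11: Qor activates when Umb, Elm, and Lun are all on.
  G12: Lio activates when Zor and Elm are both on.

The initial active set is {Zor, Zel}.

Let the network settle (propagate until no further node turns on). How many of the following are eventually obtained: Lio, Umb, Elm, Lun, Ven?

3

G6: Zel and Zor on → Umb on.
G2: Umb on → Lun on.
G3: Lun and Umb on → Rax on.
G7: Rax and Zel on → Gor on.
G4: Lun and Gor on → Ven on.
Lio would need Zor and Elm (G12), but Elm never turns on.
Umb: reached.
Elm would need Qor and Umb (G9), but Qor never turns on.
Lun: reached.
Ven: reached.
Reached: Umb, Lun, and Ven — 3 of the 5.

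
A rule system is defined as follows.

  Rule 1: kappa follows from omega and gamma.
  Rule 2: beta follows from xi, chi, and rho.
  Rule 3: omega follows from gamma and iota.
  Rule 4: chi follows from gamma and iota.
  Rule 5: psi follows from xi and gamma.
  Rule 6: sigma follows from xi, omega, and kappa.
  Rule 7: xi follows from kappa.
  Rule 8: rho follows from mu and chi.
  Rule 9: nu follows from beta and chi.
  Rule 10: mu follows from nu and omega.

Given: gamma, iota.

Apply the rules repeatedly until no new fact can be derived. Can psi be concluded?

From gamma and iota, Rule 3 gives omega.
From omega and gamma, Rule 1 gives kappa.
kappa holds, so xi follows (Rule 7).
From xi and gamma, Rule 5 gives psi.

Yes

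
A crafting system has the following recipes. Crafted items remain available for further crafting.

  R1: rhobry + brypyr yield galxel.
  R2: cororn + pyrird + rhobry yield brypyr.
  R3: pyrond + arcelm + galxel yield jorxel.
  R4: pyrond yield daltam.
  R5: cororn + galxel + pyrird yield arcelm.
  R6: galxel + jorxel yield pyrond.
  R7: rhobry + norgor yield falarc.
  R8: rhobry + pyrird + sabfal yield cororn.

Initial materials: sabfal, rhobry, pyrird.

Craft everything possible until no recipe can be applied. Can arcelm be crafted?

Yes

Using R8, rhobry, pyrird, and sabfal make cororn.
Using R2, cororn, pyrird, and rhobry make brypyr.
Using R1, rhobry and brypyr make galxel.
Using R5, cororn, galxel, and pyrird make arcelm.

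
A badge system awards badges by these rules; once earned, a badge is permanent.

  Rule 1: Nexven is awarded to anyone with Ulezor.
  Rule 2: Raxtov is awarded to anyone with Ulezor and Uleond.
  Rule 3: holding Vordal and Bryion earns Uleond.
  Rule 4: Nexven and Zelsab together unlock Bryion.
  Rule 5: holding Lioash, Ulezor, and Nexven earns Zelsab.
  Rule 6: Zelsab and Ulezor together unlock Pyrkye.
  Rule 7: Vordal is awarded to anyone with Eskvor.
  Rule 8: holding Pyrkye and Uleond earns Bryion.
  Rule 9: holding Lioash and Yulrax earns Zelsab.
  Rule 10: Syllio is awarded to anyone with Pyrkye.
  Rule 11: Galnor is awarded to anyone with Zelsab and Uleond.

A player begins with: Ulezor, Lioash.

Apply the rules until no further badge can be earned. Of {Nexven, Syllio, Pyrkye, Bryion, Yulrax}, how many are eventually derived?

With Ulezor, Nexven is earned (Rule 1).
With Lioash, Ulezor, and Nexven, Zelsab is earned (Rule 5).
With Zelsab and Ulezor, Pyrkye is earned (Rule 6).
With Nexven and Zelsab, Bryion is earned (Rule 4).
With Pyrkye, Syllio is earned (Rule 10).
Nexven: reached.
Syllio: reached.
Pyrkye: reached.
Bryion: reached.
No rule produces Yulrax, and it is not given.
Reached: Nexven, Syllio, Pyrkye, and Bryion — 4 of the 5.

4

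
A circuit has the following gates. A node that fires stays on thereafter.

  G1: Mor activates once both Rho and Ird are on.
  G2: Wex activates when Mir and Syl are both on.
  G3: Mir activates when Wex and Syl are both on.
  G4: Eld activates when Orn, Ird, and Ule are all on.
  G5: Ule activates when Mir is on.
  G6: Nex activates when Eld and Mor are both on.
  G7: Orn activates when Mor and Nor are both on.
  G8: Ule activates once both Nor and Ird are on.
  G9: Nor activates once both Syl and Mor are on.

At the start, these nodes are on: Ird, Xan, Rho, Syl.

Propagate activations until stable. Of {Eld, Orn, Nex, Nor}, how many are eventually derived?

Rho and Ird are on, so Mor activates (G1).
Syl and Mor are on, so Nor activates (G9).
G8: Nor and Ird on → Ule on.
Mor and Nor are on, so Orn activates (G7).
G4: Orn, Ird, and Ule on → Eld on.
G6: Eld and Mor on → Nex on.
Eld: reached.
Orn: reached.
Nex: reached.
Nor: reached.
All 4 are reached.

4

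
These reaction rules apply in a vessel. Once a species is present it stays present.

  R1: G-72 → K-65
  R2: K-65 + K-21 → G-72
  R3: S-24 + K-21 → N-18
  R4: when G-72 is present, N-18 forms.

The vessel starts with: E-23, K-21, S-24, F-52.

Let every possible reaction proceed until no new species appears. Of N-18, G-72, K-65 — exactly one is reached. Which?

S-24 and K-21 present → N-18 forms (R3).
K-65 would need G-72 (R1), but G-72 never forms. G-72 would need K-65 and K-21 (R2), but K-65 never forms.

N-18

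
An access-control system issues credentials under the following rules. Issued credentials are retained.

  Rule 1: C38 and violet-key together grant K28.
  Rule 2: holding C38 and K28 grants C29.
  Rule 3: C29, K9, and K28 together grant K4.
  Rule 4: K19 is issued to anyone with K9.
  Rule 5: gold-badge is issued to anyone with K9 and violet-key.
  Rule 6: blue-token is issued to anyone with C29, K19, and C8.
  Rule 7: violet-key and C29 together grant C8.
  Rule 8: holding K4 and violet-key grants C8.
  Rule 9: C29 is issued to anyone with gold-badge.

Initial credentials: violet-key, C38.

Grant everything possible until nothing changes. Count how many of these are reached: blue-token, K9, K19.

0

blue-token would need C29, K19, and C8 (Rule 6), but K19 is never granted.
No rule produces K9, and it is not given.
K19 would need K9 (Rule 4), but K9 is never granted.
None of the 3 are reached.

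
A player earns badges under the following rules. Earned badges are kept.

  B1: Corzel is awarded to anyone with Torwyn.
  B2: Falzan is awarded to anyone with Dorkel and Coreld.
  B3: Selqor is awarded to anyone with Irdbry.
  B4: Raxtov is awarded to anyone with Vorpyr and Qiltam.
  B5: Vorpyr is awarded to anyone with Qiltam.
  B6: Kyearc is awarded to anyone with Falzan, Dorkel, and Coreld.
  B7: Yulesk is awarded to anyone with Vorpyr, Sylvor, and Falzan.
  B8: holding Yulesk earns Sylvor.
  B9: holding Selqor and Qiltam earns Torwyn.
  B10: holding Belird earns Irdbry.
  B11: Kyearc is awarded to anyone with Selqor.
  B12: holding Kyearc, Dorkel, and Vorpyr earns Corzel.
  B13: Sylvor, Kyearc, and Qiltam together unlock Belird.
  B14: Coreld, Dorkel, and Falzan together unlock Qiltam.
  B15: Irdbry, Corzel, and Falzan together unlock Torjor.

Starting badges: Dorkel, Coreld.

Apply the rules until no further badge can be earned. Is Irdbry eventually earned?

Irdbry would need Belird (B10), but Belird is never earned.

No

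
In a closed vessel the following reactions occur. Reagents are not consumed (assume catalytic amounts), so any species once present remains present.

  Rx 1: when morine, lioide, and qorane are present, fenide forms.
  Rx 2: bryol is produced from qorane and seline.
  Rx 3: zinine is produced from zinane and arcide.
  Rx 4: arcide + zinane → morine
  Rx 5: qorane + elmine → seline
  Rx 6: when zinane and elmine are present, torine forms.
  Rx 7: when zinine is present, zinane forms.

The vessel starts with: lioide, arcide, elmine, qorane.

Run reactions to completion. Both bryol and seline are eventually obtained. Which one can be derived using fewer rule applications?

seline

seline: qorane and elmine present → seline forms (Rx 5). [1 rule application]
bryol: qorane and elmine present → seline forms (Rx 5). qorane and seline present → bryol forms (Rx 2). [2 rule applications]
seline needs fewer.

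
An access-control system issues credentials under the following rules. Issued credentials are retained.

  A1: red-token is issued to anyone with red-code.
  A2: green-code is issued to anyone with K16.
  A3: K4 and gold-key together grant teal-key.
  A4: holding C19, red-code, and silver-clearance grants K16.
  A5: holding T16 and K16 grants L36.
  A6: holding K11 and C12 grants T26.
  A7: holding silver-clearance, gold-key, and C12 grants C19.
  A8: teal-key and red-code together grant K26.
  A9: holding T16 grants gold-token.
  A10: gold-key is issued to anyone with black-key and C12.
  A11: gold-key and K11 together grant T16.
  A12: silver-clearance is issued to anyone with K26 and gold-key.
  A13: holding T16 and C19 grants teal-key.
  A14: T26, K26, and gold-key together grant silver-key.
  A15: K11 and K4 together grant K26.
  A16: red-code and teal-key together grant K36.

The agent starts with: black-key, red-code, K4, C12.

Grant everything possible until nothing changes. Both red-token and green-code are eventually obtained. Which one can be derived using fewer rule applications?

red-token

red-token: Holding red-code grants red-token (A1). [1 rule application]
green-code: Holding black-key and C12 grants gold-key (A10). Holding K4 and gold-key grants teal-key (A3). Holding teal-key and red-code grants K26 (A8). Holding K26 and gold-key grants silver-clearance (A12). Holding silver-clearance, gold-key, and C12 grants C19 (A7). Holding C19, red-code, and silver-clearance grants K16 (A4). Holding K16 grants green-code (A2). [7 rule applications]
red-token needs fewer.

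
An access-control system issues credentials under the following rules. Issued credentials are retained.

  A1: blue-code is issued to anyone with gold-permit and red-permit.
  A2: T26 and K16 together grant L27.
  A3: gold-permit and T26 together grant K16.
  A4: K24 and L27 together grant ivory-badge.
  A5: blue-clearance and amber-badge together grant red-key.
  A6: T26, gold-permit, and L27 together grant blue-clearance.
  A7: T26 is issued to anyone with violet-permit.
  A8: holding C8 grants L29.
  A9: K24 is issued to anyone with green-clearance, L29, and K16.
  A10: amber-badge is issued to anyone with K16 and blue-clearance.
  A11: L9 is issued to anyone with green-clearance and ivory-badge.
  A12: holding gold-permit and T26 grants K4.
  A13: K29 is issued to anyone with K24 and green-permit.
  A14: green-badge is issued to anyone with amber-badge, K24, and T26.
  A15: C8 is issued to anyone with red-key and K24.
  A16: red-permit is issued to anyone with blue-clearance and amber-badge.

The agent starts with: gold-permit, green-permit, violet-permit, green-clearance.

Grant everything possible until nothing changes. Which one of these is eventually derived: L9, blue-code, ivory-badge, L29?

blue-code

Holding violet-permit grants T26 (A7).
Holding gold-permit and T26 grants K16 (A3).
Holding T26 and K16 grants L27 (A2).
Holding T26, gold-permit, and L27 grants blue-clearance (A6).
Holding K16 and blue-clearance grants amber-badge (A10).
Holding blue-clearance and amber-badge grants red-permit (A16).
Holding gold-permit and red-permit grants blue-code (A1).
ivory-badge would need K24 and L27 (A4), but K24 is never granted. L9 would need green-clearance and ivory-badge (A11), but ivory-badge is never granted. L29 would need C8 (A8), but C8 is never granted.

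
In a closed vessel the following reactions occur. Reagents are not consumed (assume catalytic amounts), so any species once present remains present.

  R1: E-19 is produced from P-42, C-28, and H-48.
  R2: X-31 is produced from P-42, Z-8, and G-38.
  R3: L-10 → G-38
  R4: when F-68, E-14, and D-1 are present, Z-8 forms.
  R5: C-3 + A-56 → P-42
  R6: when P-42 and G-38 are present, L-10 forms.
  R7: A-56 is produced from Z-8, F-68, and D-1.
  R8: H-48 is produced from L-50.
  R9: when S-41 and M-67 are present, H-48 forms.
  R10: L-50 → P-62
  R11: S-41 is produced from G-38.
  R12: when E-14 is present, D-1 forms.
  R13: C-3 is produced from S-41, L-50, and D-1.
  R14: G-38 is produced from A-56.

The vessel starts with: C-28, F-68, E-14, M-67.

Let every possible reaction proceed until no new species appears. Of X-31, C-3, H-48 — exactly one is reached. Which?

H-48

E-14 present → D-1 forms (R12).
F-68, E-14, and D-1 present → Z-8 forms (R4).
Z-8, F-68, and D-1 present → A-56 forms (R7).
A-56 present → G-38 forms (R14).
G-38 present → S-41 forms (R11).
S-41 and M-67 present → H-48 forms (R9).
X-31 would need P-42, Z-8, and G-38 (R2), but P-42 never forms. C-3 would need S-41, L-50, and D-1 (R13), but L-50 never forms.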